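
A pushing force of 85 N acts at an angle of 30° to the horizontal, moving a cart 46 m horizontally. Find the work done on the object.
W = F·d·cosθ = (85)(46)cos(30°) = 3386 J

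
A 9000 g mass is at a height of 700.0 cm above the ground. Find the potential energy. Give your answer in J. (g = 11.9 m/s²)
Convert to SI: m = 9.0 kg, h = 7.0 m
PE = mgh = (9.0)(11.9)(7.0) = 749.7 J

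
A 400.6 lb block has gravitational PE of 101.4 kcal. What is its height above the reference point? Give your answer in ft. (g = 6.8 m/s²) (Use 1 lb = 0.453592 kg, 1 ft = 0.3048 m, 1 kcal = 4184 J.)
Convert to SI: m = 181.709 kg, PE = 424258 J
h = PE/(mg) = 424258/(181.709·6.8) = 343.356 m = 1126 ft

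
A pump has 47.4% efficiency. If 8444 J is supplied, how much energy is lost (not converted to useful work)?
W_lost = W_in(1 − η) = 8444·(1 − 0.474) = 4442 J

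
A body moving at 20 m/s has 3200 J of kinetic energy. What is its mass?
m = 2·KE/v² = 2·3200/(20)² = 16.0 kg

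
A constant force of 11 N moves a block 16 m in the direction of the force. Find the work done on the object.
W = F·d = (11)(16) = 176.0 J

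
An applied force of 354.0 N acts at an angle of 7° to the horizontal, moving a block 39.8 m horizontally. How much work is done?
W = F·d·cosθ = (354.0)(39.8)cos(7°) = 13980 J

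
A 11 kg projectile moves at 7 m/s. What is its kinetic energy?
KE = ½mv² = ½(11)(7)² = 269.5 J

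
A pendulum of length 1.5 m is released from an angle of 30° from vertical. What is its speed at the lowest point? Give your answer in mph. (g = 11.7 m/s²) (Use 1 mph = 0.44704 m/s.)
h = L(1 − cosθ) = 1.5(1 − cos30°) = 0.200962 m
v = √(2gh) = √(2·11.7·0.200962) = 2.16853 m/s = 4.851 mph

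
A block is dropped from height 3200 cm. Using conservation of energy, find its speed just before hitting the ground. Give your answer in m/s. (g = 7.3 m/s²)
Convert to SI: h = 32.0 m
mgh = ½mv² ⇒ v = √(2gh) = √(2·7.3·32.0) = 21.61 m/s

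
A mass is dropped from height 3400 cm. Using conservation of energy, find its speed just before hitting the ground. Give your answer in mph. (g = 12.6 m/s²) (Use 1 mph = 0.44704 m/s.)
Convert to SI: h = 34.0 m
mgh = ½mv² ⇒ v = √(2gh) = √(2·12.6·34.0) = 29.2711 m/s = 65.48 mph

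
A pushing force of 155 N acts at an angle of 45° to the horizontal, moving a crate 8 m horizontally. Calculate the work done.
W = F·d·cosθ = (155)(8)cos(45°) = 876.8 J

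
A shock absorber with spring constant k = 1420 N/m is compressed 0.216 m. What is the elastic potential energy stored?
PE = ½kx² = ½(1420)(0.216)² = 33.13 J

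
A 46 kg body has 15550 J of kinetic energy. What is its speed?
v = √(2·KE/m) = √(2·15550/46) = 26.0 m/s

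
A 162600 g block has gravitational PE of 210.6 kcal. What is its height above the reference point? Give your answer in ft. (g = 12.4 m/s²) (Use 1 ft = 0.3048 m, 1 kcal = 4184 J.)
Convert to SI: m = 162.6 kg, PE = 881150 J
h = PE/(mg) = 881150/(162.6·12.4) = 437.027 m = 1434 ft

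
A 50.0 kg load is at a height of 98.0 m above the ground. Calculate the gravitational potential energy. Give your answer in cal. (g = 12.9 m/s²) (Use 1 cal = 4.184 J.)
PE = mgh = (50.0)(12.9)(98.0) = 63210.0 J = 15110 cal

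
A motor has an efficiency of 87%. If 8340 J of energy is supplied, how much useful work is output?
W_out = η·W_in = 0.87·8340 = 7255.8 J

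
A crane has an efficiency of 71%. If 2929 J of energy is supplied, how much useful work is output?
W_out = η·W_in = 0.71·2929 = 2079.59 J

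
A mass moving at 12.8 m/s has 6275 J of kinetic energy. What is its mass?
m = 2·KE/v² = 2·6275/(12.8)² = 76.6 kg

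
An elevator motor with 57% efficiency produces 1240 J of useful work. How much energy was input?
W_in = W_out/η = 1240/0.57 = 2175 J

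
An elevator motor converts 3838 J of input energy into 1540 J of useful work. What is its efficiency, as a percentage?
η = W_out/W_in = 1540/3838 = 40.13%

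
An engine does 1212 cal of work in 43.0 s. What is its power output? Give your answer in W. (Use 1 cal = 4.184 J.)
Convert to SI: W = 5071.01 J, t = 43.0 s
P = W/t = 5071.01/43.0 = 117.9 W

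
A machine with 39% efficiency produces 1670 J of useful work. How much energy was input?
W_in = W_out/η = 1670/0.39 = 4282 J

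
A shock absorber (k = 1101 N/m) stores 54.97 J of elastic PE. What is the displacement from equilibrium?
x = √(2·PE/k) = √(2·54.97/1101) = 0.316 m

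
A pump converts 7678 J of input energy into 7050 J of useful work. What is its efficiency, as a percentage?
η = W_out/W_in = 7050/7678 = 91.82%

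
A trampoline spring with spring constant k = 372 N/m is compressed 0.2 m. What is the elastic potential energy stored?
PE = ½kx² = ½(372)(0.2)² = 7.44 J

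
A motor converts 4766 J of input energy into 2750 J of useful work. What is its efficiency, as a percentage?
η = W_out/W_in = 2750/4766 = 57.7%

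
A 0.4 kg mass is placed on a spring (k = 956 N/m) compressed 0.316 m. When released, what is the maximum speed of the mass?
½kx² = ½mv² ⇒ v = x√(k/m) = (0.316)√(956/0.4) = 15.45 m/s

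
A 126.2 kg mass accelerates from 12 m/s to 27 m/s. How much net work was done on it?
W = ΔKE = ½m(v₂² − v₁²) = ½(126.2)(27² − 12²) = 36913.5 J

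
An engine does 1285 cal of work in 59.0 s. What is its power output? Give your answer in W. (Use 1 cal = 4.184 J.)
Convert to SI: W = 5376.44 J, t = 59.0 s
P = W/t = 5376.44/59.0 = 91.13 W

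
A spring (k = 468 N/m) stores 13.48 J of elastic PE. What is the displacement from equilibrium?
x = √(2·PE/k) = √(2·13.48/468) = 0.24 m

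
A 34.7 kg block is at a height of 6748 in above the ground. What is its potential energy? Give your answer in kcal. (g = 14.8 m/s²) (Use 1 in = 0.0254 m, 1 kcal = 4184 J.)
Convert to SI: m = 34.7 kg, h = 171.399 m
PE = mgh = (34.7)(14.8)(171.399) = 88023.8 J = 21.04 kcal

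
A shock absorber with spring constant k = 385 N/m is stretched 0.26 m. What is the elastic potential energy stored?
PE = ½kx² = ½(385)(0.26)² = 13.01 J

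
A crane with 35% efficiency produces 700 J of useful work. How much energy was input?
W_in = W_out/η = 700/0.35 = 2000 J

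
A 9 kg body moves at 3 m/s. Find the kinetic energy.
KE = ½mv² = ½(9)(3)² = 40.5 J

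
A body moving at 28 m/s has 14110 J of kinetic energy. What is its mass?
m = 2·KE/v² = 2·14110/(28)² = 35.99 kg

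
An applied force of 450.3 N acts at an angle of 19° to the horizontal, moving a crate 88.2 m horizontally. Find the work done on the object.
W = F·d·cosθ = (450.3)(88.2)cos(19°) = 37550 J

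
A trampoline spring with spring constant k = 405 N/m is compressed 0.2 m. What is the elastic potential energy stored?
PE = ½kx² = ½(405)(0.2)² = 8.1 J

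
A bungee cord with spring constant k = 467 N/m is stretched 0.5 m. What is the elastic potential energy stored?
PE = ½kx² = ½(467)(0.5)² = 58.38 J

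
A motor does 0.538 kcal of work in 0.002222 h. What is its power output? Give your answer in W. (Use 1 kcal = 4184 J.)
Convert to SI: W = 2250.99 J, t = 7.9992 s
P = W/t = 2250.99/7.9992 = 281.4 W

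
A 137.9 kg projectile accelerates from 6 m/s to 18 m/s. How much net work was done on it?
W = ΔKE = ½m(v₂² − v₁²) = ½(137.9)(18² − 6²) = 19857.6 J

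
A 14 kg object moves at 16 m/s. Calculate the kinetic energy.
KE = ½mv² = ½(14)(16)² = 1792.0 J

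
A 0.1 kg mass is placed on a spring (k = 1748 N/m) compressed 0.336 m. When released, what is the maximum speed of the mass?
½kx² = ½mv² ⇒ v = x√(k/m) = (0.336)√(1748/0.1) = 44.42 m/s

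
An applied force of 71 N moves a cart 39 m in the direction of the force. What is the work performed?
W = F·d = (71)(39) = 2769 J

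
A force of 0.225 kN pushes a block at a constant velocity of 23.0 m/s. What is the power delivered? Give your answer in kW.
Convert to SI: F = 225.0 N, v = 23.0 m/s
P = Fv = (225.0)(23.0) = 5175.0 W = 5.175 kW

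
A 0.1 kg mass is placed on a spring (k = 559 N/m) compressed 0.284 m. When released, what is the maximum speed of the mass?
½kx² = ½mv² ⇒ v = x√(k/m) = (0.284)√(559/0.1) = 21.23 m/s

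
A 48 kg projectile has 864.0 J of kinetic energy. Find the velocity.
v = √(2·KE/m) = √(2·864.0/48) = 6.0 m/s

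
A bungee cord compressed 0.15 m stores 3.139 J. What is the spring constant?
k = 2·PE/x² = 2·3.139/(0.15)² = 279.0 N/m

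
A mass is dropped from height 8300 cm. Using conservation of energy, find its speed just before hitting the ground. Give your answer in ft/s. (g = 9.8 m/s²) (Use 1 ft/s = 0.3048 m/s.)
Convert to SI: h = 83.0 m
mgh = ½mv² ⇒ v = √(2gh) = √(2·9.8·83.0) = 40.3336 m/s = 132.3 ft/s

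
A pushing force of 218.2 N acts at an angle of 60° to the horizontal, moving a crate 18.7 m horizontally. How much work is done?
W = F·d·cosθ = (218.2)(18.7)cos(60°) = 2040 J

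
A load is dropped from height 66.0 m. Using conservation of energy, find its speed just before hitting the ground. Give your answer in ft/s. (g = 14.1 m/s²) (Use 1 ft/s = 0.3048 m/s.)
mgh = ½mv² ⇒ v = √(2gh) = √(2·14.1·66.0) = 43.1416 m/s = 141.5 ft/s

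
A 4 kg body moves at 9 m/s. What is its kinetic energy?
KE = ½mv² = ½(4)(9)² = 162.0 J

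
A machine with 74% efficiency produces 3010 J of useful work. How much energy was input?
W_in = W_out/η = 3010/0.74 = 4068 J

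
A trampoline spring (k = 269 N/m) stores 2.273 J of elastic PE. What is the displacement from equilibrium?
x = √(2·PE/k) = √(2·2.273/269) = 0.13 m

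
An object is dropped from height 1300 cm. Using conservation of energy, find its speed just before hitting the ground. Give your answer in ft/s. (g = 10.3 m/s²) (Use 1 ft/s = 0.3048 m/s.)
Convert to SI: h = 13.0 m
mgh = ½mv² ⇒ v = √(2gh) = √(2·10.3·13.0) = 16.3646 m/s = 53.69 ft/s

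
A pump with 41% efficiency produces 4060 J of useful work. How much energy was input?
W_in = W_out/η = 4060/0.41 = 9902 J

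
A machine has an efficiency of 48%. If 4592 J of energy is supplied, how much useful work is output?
W_out = η·W_in = 0.48·4592 = 2204.16 J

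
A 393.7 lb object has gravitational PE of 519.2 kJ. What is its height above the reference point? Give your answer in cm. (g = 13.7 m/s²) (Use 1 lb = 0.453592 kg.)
Convert to SI: m = 178.579 kg, PE = 519200 J
h = PE/(mg) = 519200/(178.579·13.7) = 212.219 m = 21220 cm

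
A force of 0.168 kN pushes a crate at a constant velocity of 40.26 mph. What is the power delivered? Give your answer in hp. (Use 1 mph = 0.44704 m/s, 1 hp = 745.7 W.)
Convert to SI: F = 168.0 N, v = 17.9978 m/s
P = Fv = (168.0)(17.9978) = 3023.64 W = 4.055 hp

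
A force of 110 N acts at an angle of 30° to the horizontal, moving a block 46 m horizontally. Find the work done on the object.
W = F·d·cosθ = (110)(46)cos(30°) = 4382 J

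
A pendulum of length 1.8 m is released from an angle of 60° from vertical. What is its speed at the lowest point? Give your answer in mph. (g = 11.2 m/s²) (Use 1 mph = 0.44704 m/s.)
h = L(1 − cosθ) = 1.8(1 − cos60°) = 0.9 m
v = √(2gh) = √(2·11.2·0.9) = 4.48999 m/s = 10.04 mph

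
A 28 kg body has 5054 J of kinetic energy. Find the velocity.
v = √(2·KE/m) = √(2·5054/28) = 19.0 m/s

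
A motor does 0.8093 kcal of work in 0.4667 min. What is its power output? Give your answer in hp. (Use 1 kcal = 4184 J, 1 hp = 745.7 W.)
Convert to SI: W = 3386.11 J, t = 28.002 s
P = W/t = 3386.11/28.002 = 120.924 W = 0.1622 hp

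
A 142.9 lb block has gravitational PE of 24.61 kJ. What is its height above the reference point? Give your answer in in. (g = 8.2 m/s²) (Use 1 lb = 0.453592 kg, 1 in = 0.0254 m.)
Convert to SI: m = 64.8183 kg, PE = 24610.0 J
h = PE/(mg) = 24610.0/(64.8183·8.2) = 46.302 m = 1823 in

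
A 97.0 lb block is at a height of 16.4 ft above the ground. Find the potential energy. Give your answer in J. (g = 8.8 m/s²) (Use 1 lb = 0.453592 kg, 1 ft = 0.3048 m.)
Convert to SI: m = 43.9984 kg, h = 4.99872 m
PE = mgh = (43.9984)(8.8)(4.99872) = 1935 J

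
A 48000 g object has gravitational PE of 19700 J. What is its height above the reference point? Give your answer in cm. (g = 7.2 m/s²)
Convert to SI: m = 48.0 kg, PE = 19700.0 J
h = PE/(mg) = 19700.0/(48.0·7.2) = 57.0023 m = 5700 cm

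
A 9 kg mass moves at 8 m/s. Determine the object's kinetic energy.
KE = ½mv² = ½(9)(8)² = 288.0 J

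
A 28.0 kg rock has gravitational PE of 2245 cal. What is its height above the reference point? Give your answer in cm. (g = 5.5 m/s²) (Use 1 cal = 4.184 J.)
Convert to SI: m = 28.0 kg, PE = 9393.08 J
h = PE/(mg) = 9393.08/(28.0·5.5) = 60.994 m = 6099 cm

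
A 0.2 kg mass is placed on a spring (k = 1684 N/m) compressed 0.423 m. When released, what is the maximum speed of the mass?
½kx² = ½mv² ⇒ v = x√(k/m) = (0.423)√(1684/0.2) = 38.81 m/s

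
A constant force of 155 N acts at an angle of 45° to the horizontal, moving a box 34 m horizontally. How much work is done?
W = F·d·cosθ = (155)(34)cos(45°) = 3726 J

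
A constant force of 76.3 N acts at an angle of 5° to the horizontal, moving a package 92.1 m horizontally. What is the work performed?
W = F·d·cosθ = (76.3)(92.1)cos(5°) = 7000 J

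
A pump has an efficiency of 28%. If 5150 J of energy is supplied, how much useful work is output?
W_out = η·W_in = 0.28·5150 = 1442.0 J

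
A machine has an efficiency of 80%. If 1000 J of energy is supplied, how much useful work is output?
W_out = η·W_in = 0.8·1000 = 800.0 J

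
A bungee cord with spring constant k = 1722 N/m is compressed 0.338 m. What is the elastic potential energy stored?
PE = ½kx² = ½(1722)(0.338)² = 98.36 J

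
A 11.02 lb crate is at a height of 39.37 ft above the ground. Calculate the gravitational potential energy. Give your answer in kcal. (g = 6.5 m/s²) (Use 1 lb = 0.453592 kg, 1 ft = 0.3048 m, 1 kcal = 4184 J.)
Convert to SI: m = 4.99858 kg, h = 12.0 m
PE = mgh = (4.99858)(6.5)(12.0) = 389.889 J = 0.09319 kcal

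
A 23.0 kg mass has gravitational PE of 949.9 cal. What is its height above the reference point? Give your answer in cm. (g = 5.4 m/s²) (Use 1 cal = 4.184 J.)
Convert to SI: m = 23.0 kg, PE = 3974.38 J
h = PE/(mg) = 3974.38/(23.0·5.4) = 31.9999 m = 3200 cm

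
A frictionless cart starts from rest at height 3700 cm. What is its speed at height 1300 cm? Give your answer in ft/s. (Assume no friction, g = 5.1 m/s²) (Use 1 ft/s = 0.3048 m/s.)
Convert to SI: h₁−h₂ = 24.0 m
mgh₁ = mgh₂ + ½mv² ⇒ v = √(2g(h₁−h₂)) = √(2·5.1·24.0) = 15.6461 m/s = 51.33 ft/s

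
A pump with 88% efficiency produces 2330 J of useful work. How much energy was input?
W_in = W_out/η = 2330/0.88 = 2648 J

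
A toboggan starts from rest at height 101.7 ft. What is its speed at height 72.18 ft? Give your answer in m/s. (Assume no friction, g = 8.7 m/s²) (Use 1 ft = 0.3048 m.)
Convert to SI: h₁−h₂ = 8.9977 m
mgh₁ = mgh₂ + ½mv² ⇒ v = √(2g(h₁−h₂)) = √(2·8.7·8.9977) = 12.51 m/s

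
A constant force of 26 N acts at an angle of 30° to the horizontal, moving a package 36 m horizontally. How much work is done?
W = F·d·cosθ = (26)(36)cos(30°) = 810.6 J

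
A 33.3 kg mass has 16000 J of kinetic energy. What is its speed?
v = √(2·KE/m) = √(2·16000/33.3) = 31.0 m/s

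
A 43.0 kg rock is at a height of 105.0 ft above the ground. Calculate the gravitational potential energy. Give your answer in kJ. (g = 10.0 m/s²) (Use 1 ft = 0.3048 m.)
Convert to SI: m = 43.0 kg, h = 32.004 m
PE = mgh = (43.0)(10.0)(32.004) = 13761.7 J = 13.76 kJ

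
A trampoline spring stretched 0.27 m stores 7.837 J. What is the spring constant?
k = 2·PE/x² = 2·7.837/(0.27)² = 215.0 N/m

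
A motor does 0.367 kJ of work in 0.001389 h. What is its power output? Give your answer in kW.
Convert to SI: W = 367.0 J, t = 5.0004 s
P = W/t = 367.0/5.0004 = 73.3941 W = 0.07339 kW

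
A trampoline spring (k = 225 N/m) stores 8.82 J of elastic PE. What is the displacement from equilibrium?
x = √(2·PE/k) = √(2·8.82/225) = 0.28 m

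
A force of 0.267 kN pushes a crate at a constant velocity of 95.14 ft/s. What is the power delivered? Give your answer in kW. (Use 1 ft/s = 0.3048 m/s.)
Convert to SI: F = 267.0 N, v = 28.9987 m/s
P = Fv = (267.0)(28.9987) = 7742.65 W = 7.743 kW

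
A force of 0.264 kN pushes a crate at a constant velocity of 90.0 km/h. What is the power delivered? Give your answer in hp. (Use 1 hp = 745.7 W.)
Convert to SI: F = 264.0 N, v = 25.0 m/s
P = Fv = (264.0)(25.0) = 6600.0 W = 8.851 hp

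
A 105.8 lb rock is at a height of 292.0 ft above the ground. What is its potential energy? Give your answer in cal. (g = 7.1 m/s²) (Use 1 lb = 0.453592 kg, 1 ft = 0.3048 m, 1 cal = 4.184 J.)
Convert to SI: m = 47.99 kg, h = 89.0016 m
PE = mgh = (47.99)(7.1)(89.0016) = 30325.4 J = 7248 cal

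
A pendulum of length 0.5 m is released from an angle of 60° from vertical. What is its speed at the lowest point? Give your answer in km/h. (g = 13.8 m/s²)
h = L(1 − cosθ) = 0.5(1 − cos60°) = 0.25 m
v = √(2gh) = √(2·13.8·0.25) = 2.62679 m/s = 9.456 km/h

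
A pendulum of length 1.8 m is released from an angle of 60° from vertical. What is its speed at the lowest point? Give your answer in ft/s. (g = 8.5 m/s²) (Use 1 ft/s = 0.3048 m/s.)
h = L(1 − cosθ) = 1.8(1 − cos60°) = 0.9 m
v = √(2gh) = √(2·8.5·0.9) = 3.91152 m/s = 12.83 ft/s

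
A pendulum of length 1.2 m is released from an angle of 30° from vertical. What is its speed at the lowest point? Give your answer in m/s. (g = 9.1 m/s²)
h = L(1 − cosθ) = 1.2(1 − cos30°) = 0.16077 m
v = √(2gh) = √(2·9.1·0.16077) = 1.711 m/s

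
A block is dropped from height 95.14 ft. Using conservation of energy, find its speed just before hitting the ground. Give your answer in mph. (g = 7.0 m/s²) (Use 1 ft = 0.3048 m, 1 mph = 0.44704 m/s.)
Convert to SI: h = 28.9987 m
mgh = ½mv² ⇒ v = √(2gh) = √(2·7.0·28.9987) = 20.149 m/s = 45.07 mph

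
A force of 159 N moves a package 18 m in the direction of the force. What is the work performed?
W = F·d = (159)(18) = 2862 J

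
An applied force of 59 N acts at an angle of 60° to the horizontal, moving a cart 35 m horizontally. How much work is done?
W = F·d·cosθ = (59)(35)cos(60°) = 1033 J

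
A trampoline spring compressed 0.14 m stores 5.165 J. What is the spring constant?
k = 2·PE/x² = 2·5.165/(0.14)² = 527.0 N/m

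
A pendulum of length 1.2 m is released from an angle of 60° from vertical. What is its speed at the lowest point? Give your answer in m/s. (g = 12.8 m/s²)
h = L(1 − cosθ) = 1.2(1 − cos60°) = 0.6 m
v = √(2gh) = √(2·12.8·0.6) = 3.919 m/s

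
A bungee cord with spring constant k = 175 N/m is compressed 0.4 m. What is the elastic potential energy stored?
PE = ½kx² = ½(175)(0.4)² = 14.0 J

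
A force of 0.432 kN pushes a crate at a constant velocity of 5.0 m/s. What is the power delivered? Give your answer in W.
Convert to SI: F = 432.0 N, v = 5.0 m/s
P = Fv = (432.0)(5.0) = 2160 W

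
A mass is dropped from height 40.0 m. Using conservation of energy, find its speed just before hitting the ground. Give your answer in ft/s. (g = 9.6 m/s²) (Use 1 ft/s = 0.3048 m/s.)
mgh = ½mv² ⇒ v = √(2gh) = √(2·9.6·40.0) = 27.7128 m/s = 90.92 ft/s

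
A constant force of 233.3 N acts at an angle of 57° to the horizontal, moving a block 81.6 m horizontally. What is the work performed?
W = F·d·cosθ = (233.3)(81.6)cos(57°) = 10370 J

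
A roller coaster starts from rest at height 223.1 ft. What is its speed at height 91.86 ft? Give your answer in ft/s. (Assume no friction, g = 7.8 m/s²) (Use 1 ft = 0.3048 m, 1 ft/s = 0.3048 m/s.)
Convert to SI: h₁−h₂ = 40.002 m
mgh₁ = mgh₂ + ½mv² ⇒ v = √(2g(h₁−h₂)) = √(2·7.8·40.002) = 24.9806 m/s = 81.96 ft/s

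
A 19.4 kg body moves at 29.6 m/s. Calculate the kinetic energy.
KE = ½mv² = ½(19.4)(29.6)² = 8499 J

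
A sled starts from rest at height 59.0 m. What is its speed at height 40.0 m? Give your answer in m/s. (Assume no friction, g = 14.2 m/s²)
mgh₁ = mgh₂ + ½mv² ⇒ v = √(2g(h₁−h₂)) = √(2·14.2·19.0) = 23.23 m/s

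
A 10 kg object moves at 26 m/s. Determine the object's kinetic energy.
KE = ½mv² = ½(10)(26)² = 3380.0 J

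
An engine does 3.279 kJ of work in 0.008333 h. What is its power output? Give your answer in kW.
Convert to SI: W = 3279.0 J, t = 29.9988 s
P = W/t = 3279.0/29.9988 = 109.304 W = 0.1093 kW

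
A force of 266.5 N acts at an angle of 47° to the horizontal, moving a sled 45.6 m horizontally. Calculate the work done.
W = F·d·cosθ = (266.5)(45.6)cos(47°) = 8288 J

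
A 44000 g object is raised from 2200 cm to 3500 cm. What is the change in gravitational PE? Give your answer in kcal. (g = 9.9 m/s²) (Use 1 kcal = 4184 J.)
Convert to SI: m = 44.0 kg, Δh = 13.0 m
ΔPE = mgΔh = (44.0)(9.9)(13.0) = 5662.8 J = 1.353 kcal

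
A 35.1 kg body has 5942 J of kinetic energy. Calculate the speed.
v = √(2·KE/m) = √(2·5942/35.1) = 18.4 m/s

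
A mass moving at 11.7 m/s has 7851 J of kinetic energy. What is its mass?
m = 2·KE/v² = 2·7851/(11.7)² = 114.7 kg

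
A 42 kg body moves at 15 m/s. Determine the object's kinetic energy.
KE = ½mv² = ½(42)(15)² = 4725.0 J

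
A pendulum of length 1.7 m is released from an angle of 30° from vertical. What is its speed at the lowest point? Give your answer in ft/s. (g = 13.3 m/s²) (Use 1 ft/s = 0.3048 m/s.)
h = L(1 − cosθ) = 1.7(1 − cos30°) = 0.227757 m
v = √(2gh) = √(2·13.3·0.227757) = 2.46137 m/s = 8.075 ft/s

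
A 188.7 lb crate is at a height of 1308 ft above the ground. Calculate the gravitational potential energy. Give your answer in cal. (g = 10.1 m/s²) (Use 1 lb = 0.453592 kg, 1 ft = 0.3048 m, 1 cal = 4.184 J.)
Convert to SI: m = 85.5928 kg, h = 398.678 m
PE = mgh = (85.5928)(10.1)(398.678) = 344652 J = 82370 cal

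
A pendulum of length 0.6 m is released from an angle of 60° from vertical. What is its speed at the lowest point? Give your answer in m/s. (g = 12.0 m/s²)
h = L(1 − cosθ) = 0.6(1 − cos60°) = 0.3 m
v = √(2gh) = √(2·12.0·0.3) = 2.683 m/s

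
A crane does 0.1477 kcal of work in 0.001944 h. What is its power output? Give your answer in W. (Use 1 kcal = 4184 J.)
Convert to SI: W = 617.977 J, t = 6.9984 s
P = W/t = 617.977/6.9984 = 88.3 W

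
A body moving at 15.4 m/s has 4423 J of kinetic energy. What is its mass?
m = 2·KE/v² = 2·4423/(15.4)² = 37.3 kg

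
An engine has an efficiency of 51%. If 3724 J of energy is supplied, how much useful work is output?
W_out = η·W_in = 0.51·3724 = 1899.24 J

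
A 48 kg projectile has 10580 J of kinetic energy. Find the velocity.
v = √(2·KE/m) = √(2·10580/48) = 21.0 m/s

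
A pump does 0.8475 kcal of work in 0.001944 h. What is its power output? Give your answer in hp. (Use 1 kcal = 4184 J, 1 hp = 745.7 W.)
Convert to SI: W = 3545.94 J, t = 6.9984 s
P = W/t = 3545.94/6.9984 = 506.679 W = 0.6795 hp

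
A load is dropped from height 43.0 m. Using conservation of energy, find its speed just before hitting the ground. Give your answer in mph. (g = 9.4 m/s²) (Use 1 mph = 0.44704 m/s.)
mgh = ½mv² ⇒ v = √(2gh) = √(2·9.4·43.0) = 28.4324 m/s = 63.6 mph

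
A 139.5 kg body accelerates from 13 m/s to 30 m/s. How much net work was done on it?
W = ΔKE = ½m(v₂² − v₁²) = ½(139.5)(30² − 13²) = 50987.25 J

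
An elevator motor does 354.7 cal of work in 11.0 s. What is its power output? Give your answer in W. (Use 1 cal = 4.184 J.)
Convert to SI: W = 1484.06 J, t = 11.0 s
P = W/t = 1484.06/11.0 = 134.9 W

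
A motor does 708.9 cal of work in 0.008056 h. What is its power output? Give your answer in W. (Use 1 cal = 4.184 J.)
Convert to SI: W = 2966.04 J, t = 29.0016 s
P = W/t = 2966.04/29.0016 = 102.3 W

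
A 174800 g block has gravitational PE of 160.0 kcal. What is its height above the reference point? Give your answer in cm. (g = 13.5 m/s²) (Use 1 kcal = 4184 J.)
Convert to SI: m = 174.8 kg, PE = 669440 J
h = PE/(mg) = 669440/(174.8·13.5) = 283.685 m = 28370 cm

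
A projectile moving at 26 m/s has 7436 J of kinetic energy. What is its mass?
m = 2·KE/v² = 2·7436/(26)² = 22.0 kg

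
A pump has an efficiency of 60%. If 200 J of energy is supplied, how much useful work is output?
W_out = η·W_in = 0.6·200 = 120.0 J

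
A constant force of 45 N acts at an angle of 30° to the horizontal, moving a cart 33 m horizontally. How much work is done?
W = F·d·cosθ = (45)(33)cos(30°) = 1286 J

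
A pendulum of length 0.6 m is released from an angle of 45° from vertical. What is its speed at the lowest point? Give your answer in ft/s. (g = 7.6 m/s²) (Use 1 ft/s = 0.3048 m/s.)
h = L(1 − cosθ) = 0.6(1 − cos45°) = 0.175736 m
v = √(2gh) = √(2·7.6·0.175736) = 1.63438 m/s = 5.362 ft/s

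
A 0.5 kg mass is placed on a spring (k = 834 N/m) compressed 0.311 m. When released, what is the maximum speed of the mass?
½kx² = ½mv² ⇒ v = x√(k/m) = (0.311)√(834/0.5) = 12.7 m/s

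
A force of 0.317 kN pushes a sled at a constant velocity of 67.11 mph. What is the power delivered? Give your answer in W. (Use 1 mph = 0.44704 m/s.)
Convert to SI: F = 317.0 N, v = 30.0009 m/s
P = Fv = (317.0)(30.0009) = 9510 W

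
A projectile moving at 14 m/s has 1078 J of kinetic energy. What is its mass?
m = 2·KE/v² = 2·1078/(14)² = 11.0 kg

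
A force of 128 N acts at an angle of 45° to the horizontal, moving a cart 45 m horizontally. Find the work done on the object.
W = F·d·cosθ = (128)(45)cos(45°) = 4073 J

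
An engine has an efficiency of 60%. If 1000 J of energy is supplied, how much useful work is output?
W_out = η·W_in = 0.6·1000 = 600.0 J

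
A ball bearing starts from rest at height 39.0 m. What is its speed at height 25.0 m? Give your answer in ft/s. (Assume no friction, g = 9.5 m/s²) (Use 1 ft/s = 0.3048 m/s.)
mgh₁ = mgh₂ + ½mv² ⇒ v = √(2g(h₁−h₂)) = √(2·9.5·14.0) = 16.3095 m/s = 53.51 ft/s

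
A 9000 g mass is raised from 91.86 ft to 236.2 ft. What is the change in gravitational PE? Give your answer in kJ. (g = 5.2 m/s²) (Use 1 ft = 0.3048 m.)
Convert to SI: m = 9.0 kg, Δh = 43.9948 m
ΔPE = mgΔh = (9.0)(5.2)(43.9948) = 2058.96 J = 2.059 kJ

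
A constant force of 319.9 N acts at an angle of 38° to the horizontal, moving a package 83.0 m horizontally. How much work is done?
W = F·d·cosθ = (319.9)(83.0)cos(38°) = 20920 J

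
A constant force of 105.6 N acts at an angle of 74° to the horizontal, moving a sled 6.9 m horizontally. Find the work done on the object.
W = F·d·cosθ = (105.6)(6.9)cos(74°) = 200.8 J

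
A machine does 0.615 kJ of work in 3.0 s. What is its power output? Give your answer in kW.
Convert to SI: W = 615.0 J, t = 3.0 s
P = W/t = 615.0/3.0 = 205.0 W = 0.205 kW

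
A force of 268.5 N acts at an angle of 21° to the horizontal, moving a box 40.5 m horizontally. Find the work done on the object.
W = F·d·cosθ = (268.5)(40.5)cos(21°) = 10150 J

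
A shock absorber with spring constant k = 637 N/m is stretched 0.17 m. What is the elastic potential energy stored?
PE = ½kx² = ½(637)(0.17)² = 9.205 J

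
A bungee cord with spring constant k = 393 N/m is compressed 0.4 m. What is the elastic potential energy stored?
PE = ½kx² = ½(393)(0.4)² = 31.44 J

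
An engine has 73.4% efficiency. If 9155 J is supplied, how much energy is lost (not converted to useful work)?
W_lost = W_in(1 − η) = 9155·(1 − 0.734) = 2435 J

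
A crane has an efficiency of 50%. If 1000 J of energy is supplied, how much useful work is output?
W_out = η·W_in = 0.5·1000 = 500.0 J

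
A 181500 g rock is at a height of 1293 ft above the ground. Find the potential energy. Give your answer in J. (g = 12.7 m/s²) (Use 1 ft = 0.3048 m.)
Convert to SI: m = 181.5 kg, h = 394.106 m
PE = mgh = (181.5)(12.7)(394.106) = 908400 J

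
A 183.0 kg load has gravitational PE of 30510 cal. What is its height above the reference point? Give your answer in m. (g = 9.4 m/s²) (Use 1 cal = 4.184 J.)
Convert to SI: m = 183.0 kg, PE = 127654 J
h = PE/(mg) = 127654/(183.0·9.4) = 74.21 m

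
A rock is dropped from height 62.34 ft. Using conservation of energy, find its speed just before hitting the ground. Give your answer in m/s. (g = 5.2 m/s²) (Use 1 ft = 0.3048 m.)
Convert to SI: h = 19.0012 m
mgh = ½mv² ⇒ v = √(2gh) = √(2·5.2·19.0012) = 14.06 m/s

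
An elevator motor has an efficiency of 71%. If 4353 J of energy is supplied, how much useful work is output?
W_out = η·W_in = 0.71·4353 = 3090.63 J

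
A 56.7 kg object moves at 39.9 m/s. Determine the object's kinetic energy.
KE = ½mv² = ½(56.7)(39.9)² = 45130 J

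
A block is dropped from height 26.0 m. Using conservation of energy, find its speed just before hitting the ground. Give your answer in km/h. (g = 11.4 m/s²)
mgh = ½mv² ⇒ v = √(2gh) = √(2·11.4·26.0) = 24.3475 m/s = 87.65 km/h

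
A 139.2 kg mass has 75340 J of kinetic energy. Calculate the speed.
v = √(2·KE/m) = √(2·75340/139.2) = 32.9 m/s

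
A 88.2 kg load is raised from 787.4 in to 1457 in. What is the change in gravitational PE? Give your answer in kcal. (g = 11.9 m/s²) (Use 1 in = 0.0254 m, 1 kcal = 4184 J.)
Convert to SI: m = 88.2 kg, Δh = 17.0078 m
ΔPE = mgΔh = (88.2)(11.9)(17.0078) = 17851.1 J = 4.267 kcal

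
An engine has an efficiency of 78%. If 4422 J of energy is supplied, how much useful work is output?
W_out = η·W_in = 0.78·4422 = 3449.16 J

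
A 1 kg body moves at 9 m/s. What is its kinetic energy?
KE = ½mv² = ½(1)(9)² = 40.5 J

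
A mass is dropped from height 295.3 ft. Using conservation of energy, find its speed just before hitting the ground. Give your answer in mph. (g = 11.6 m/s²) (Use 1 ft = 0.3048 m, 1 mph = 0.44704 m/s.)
Convert to SI: h = 90.0074 m
mgh = ½mv² ⇒ v = √(2gh) = √(2·11.6·90.0074) = 45.6965 m/s = 102.2 mph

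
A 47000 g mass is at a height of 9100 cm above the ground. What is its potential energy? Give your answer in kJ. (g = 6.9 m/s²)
Convert to SI: m = 47.0 kg, h = 91.0 m
PE = mgh = (47.0)(6.9)(91.0) = 29511.3 J = 29.51 kJ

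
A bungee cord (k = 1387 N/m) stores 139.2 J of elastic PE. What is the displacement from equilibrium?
x = √(2·PE/k) = √(2·139.2/1387) = 0.448 m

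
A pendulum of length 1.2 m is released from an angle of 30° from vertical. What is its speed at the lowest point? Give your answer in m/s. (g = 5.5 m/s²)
h = L(1 − cosθ) = 1.2(1 − cos30°) = 0.16077 m
v = √(2gh) = √(2·5.5·0.16077) = 1.33 m/s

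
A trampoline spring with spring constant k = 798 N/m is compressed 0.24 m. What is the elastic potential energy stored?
PE = ½kx² = ½(798)(0.24)² = 22.98 J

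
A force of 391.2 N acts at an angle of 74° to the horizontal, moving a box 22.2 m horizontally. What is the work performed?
W = F·d·cosθ = (391.2)(22.2)cos(74°) = 2394 J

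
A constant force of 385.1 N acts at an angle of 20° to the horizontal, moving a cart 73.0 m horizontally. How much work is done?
W = F·d·cosθ = (385.1)(73.0)cos(20°) = 26420 J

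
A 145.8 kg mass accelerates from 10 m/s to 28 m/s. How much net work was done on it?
W = ΔKE = ½m(v₂² − v₁²) = ½(145.8)(28² − 10²) = 49863.6 J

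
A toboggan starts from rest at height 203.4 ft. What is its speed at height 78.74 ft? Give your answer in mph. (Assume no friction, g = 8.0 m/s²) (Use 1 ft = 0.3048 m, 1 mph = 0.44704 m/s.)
Convert to SI: h₁−h₂ = 37.9964 m
mgh₁ = mgh₂ + ½mv² ⇒ v = √(2g(h₁−h₂)) = √(2·8.0·37.9964) = 24.65648 m/s = 55.15 mph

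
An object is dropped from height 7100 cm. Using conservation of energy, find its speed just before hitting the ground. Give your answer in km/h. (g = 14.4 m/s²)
Convert to SI: h = 71.0 m
mgh = ½mv² ⇒ v = √(2gh) = √(2·14.4·71.0) = 45.2195 m/s = 162.8 km/h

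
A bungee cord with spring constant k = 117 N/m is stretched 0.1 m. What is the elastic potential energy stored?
PE = ½kx² = ½(117)(0.1)² = 0.585 J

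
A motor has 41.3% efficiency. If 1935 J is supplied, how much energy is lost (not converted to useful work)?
W_lost = W_in(1 − η) = 1935·(1 − 0.413) = 1136 J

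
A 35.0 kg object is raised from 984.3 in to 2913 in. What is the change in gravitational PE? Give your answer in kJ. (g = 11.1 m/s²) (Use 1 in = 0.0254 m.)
Convert to SI: m = 35.0 kg, Δh = 48.989 m
ΔPE = mgΔh = (35.0)(11.1)(48.989) = 19032.2 J = 19.03 kJ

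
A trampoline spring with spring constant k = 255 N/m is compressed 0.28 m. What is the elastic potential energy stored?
PE = ½kx² = ½(255)(0.28)² = 9.996 J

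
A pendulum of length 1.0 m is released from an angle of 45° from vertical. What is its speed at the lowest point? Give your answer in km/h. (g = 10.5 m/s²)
h = L(1 − cosθ) = 1.0(1 − cos45°) = 0.292893 m
v = √(2gh) = √(2·10.5·0.292893) = 2.48007 m/s = 8.928 km/h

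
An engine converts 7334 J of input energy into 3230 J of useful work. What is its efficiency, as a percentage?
η = W_out/W_in = 3230/7334 = 44.04%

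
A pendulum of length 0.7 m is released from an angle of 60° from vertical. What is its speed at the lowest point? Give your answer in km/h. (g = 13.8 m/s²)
h = L(1 − cosθ) = 0.7(1 − cos60°) = 0.35 m
v = √(2gh) = √(2·13.8·0.35) = 3.10805 m/s = 11.19 km/h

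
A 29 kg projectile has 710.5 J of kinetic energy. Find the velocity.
v = √(2·KE/m) = √(2·710.5/29) = 7.0 m/s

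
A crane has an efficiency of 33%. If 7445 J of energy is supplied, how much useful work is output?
W_out = η·W_in = 0.33·7445 = 2456.85 J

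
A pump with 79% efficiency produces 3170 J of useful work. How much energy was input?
W_in = W_out/η = 3170/0.79 = 4013 J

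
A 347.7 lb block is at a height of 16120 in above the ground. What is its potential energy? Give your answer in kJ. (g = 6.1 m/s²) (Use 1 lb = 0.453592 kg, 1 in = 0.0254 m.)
Convert to SI: m = 157.714 kg, h = 409.448 m
PE = mgh = (157.714)(6.1)(409.448) = 393912 J = 393.9 kJ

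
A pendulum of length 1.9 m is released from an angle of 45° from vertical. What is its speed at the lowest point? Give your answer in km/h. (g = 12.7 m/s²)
h = L(1 − cosθ) = 1.9(1 − cos45°) = 0.556497 m
v = √(2gh) = √(2·12.7·0.556497) = 3.75966 m/s = 13.53 km/h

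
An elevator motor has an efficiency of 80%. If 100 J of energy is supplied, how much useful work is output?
W_out = η·W_in = 0.8·100 = 80.0 J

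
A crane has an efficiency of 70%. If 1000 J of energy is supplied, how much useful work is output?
W_out = η·W_in = 0.7·1000 = 700.0 J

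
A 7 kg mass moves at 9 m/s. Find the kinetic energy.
KE = ½mv² = ½(7)(9)² = 283.5 J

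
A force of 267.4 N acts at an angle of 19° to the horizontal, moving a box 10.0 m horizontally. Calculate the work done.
W = F·d·cosθ = (267.4)(10.0)cos(19°) = 2528 J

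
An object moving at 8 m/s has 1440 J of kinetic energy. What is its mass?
m = 2·KE/v² = 2·1440/(8)² = 45.0 kg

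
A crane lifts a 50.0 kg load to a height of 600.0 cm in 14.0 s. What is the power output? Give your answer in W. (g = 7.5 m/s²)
Convert to SI: m = 50.0 kg, h = 6.0 m, t = 14.0 s
P = mgh/t = (50.0)(7.5)(6.0)/14.0 = 160.7 W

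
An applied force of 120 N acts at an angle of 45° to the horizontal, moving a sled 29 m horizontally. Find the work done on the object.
W = F·d·cosθ = (120)(29)cos(45°) = 2461 J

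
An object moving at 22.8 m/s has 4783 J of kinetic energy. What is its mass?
m = 2·KE/v² = 2·4783/(22.8)² = 18.4 kg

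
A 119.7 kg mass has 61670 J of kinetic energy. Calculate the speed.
v = √(2·KE/m) = √(2·61670/119.7) = 32.1 m/s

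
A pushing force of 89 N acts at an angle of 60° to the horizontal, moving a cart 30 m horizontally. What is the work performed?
W = F·d·cosθ = (89)(30)cos(60°) = 1335 J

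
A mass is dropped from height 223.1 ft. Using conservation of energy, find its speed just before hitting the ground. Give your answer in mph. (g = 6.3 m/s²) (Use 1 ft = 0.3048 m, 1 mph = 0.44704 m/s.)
Convert to SI: h = 68.0009 m
mgh = ½mv² ⇒ v = √(2gh) = √(2·6.3·68.0009) = 29.2713 m/s = 65.48 mph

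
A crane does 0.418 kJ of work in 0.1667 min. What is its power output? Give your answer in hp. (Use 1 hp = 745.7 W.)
Convert to SI: W = 418.0 J, t = 10.002 s
P = W/t = 418.0/10.002 = 41.7916 W = 0.05604 hp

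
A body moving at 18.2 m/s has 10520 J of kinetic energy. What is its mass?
m = 2·KE/v² = 2·10520/(18.2)² = 63.52 kg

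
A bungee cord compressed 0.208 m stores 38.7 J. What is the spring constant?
k = 2·PE/x² = 2·38.7/(0.208)² = 1789 N/m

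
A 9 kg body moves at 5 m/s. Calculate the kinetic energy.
KE = ½mv² = ½(9)(5)² = 112.5 J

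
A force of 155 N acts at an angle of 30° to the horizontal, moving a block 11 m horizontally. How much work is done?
W = F·d·cosθ = (155)(11)cos(30°) = 1477 J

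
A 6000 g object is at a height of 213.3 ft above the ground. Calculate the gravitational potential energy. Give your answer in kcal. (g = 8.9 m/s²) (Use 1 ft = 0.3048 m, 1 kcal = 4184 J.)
Convert to SI: m = 6.0 kg, h = 65.0138 m
PE = mgh = (6.0)(8.9)(65.0138) = 3471.74 J = 0.8298 kcal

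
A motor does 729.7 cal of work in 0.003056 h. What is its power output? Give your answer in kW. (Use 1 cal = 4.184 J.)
Convert to SI: W = 3053.06 J, t = 11.0016 s
P = W/t = 3053.06/11.0016 = 277.511 W = 0.2775 kW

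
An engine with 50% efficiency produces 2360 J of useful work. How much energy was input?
W_in = W_out/η = 2360/0.5 = 4720 J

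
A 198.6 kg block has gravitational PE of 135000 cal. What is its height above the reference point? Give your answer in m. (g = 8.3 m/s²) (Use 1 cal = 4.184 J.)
Convert to SI: m = 198.6 kg, PE = 564840 J
h = PE/(mg) = 564840/(198.6·8.3) = 342.7 m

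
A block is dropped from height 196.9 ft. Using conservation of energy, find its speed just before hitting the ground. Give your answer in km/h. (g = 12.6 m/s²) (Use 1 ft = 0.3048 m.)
Convert to SI: h = 60.0151 m
mgh = ½mv² ⇒ v = √(2gh) = √(2·12.6·60.0151) = 38.8893 m/s = 140.0 km/h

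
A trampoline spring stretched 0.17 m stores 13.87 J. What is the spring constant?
k = 2·PE/x² = 2·13.87/(0.17)² = 959.9 N/m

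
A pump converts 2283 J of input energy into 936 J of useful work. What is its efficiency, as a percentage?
η = W_out/W_in = 936/2283 = 41.0%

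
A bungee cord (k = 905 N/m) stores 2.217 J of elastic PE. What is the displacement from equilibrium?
x = √(2·PE/k) = √(2·2.217/905) = 0.07 m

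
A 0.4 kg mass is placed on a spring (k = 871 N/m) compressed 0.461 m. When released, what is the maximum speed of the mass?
½kx² = ½mv² ⇒ v = x√(k/m) = (0.461)√(871/0.4) = 21.51 m/s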